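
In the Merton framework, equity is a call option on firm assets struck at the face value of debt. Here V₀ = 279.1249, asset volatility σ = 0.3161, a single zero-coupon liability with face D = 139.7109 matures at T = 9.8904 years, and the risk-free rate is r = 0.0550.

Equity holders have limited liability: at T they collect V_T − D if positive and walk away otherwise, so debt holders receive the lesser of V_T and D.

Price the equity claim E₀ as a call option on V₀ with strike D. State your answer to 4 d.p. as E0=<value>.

E0=205.0853

d₁ = [ln(V₀/D) + (r + σ²/2)T] / (σ√T)
   = [ln(279.1249/139.7109) + (0.0550 + 0.5·0.3161²)·9.8904] / (0.3161·√9.8904)
   = [0.692084 + 1.038092] / 0.994103 = 1.740440
d₂ = d₁ − σ√T = 1.740440 − 0.994103 = 0.746337
N(d₁) = 0.959109,  N(d₂) = 0.772268,  e^(−rT) = 0.580438
E₀ = V₀·N(d₁) − D·e^(−rT)·N(d₂)
   = 279.1249·0.959109 − 139.7109·0.580438·0.772268 = 205.085285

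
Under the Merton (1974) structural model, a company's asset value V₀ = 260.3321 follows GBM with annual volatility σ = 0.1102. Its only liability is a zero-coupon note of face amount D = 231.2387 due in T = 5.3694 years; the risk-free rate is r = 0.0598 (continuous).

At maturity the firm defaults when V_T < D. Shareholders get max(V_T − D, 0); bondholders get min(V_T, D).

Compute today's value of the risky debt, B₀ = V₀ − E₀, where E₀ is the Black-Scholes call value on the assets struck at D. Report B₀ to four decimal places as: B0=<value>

B0=166.8107

d₁ = [ln(V₀/D) + (r + σ²/2)T] / (σ√T)
   = [ln(260.3321/231.2387) + (0.0598 + 0.5·0.1102²)·5.3694] / (0.1102·√5.3694)
   = [0.118508 + 0.353693] / 0.255355 = 1.849193
d₂ = d₁ − σ√T = 1.849193 − 0.255355 = 1.593838
N(d₁) = 0.967785,  N(d₂) = 0.944514,  e^(−rT) = 0.725358
E₀ = V₀·N(d₁) − D·e^(−rT)·N(d₂)
   = 260.3321·0.967785 − 231.2387·0.725358·0.944514 = 93.521435
B₀ = V₀ − E₀ = 260.3321 − 93.521435 = 166.810665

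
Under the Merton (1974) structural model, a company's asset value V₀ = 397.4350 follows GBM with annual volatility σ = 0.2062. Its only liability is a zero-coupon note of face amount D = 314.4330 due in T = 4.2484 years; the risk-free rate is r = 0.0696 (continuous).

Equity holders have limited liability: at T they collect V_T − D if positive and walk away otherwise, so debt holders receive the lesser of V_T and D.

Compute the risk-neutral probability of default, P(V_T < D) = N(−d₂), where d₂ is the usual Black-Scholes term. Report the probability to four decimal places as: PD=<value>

PD=0.1505

d₁ = [ln(V₀/D) + (r + σ²/2)T] / (σ√T)
   = [ln(397.4350/314.4330) + (0.0696 + 0.5·0.2062²)·4.2484] / (0.2062·√4.2484)
   = [0.234260 + 0.386006] / 0.425012 = 1.459409
d₂ = d₁ − σ√T = 1.459409 − 0.425012 = 1.034397
risk-neutral PD = N(−d₂) = N(-1.034397) = 0.150475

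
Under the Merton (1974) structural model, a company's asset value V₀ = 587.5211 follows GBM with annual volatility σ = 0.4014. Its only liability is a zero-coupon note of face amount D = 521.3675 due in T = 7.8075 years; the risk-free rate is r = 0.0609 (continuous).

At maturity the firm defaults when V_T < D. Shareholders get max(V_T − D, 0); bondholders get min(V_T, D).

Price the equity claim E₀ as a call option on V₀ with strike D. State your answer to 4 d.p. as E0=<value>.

d₁ = [ln(V₀/D) + (r + σ²/2)T] / (σ√T)
   = [ln(587.5211/521.3675) + (0.0609 + 0.5·0.4014²)·7.8075] / (0.4014·√7.8075)
   = [0.119457 + 1.104457] / 1.121588 = 1.091233
d₂ = d₁ − σ√T = 1.091233 − 1.121588 = -0.030355
N(d₁) = 0.862415,  N(d₂) = 0.487892,  e^(−rT) = 0.621589
E₀ = V₀·N(d₁) − D·e^(−rT)·N(d₂)
   = 587.5211·0.862415 − 521.3675·0.621589·0.487892 = 348.572770

E0=348.5728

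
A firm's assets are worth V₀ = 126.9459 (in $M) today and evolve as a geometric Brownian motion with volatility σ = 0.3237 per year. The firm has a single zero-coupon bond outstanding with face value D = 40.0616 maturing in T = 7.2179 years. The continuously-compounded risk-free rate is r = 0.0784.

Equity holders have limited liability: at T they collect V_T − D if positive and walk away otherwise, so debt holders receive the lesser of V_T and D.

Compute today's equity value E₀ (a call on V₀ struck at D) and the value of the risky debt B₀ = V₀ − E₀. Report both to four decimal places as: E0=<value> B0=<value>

E0=104.5885 B0=22.3574

d₁ = [ln(V₀/D) + (r + σ²/2)T] / (σ√T)
   = [ln(126.9459/40.0616) + (0.0784 + 0.5·0.3237²)·7.2179] / (0.3237·√7.2179)
   = [1.153343 + 0.944035] / 0.869657 = 2.411729
d₂ = d₁ − σ√T = 2.411729 − 0.869657 = 1.542072
N(d₁) = 0.992061,  N(d₂) = 0.938472,  e^(−rT) = 0.567858
E₀ = V₀·N(d₁) − D·e^(−rT)·N(d₂)
   = 126.9459·0.992061 − 40.0616·0.567858·0.938472 = 104.588544
B₀ = V₀ − E₀ = 126.9459 − 104.588544 = 22.357356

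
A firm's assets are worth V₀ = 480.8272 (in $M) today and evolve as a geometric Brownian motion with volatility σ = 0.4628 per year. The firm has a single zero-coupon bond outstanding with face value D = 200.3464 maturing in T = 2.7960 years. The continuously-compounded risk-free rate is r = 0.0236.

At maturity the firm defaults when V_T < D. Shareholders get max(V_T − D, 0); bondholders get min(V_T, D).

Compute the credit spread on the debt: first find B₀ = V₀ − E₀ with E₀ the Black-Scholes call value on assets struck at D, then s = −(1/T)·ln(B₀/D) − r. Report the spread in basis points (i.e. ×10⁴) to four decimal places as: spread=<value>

d₁ = [ln(V₀/D) + (r + σ²/2)T] / (σ√T)
   = [ln(480.8272/200.3464) + (0.0236 + 0.5·0.4628²)·2.7960] / (0.4628·√2.7960)
   = [0.875460 + 0.365415] / 0.773859 = 1.603489
d₂ = d₁ − σ√T = 1.603489 − 0.773859 = 0.829630
N(d₁) = 0.945587,  N(d₂) = 0.796626,  e^(−rT) = 0.936144
E₀ = V₀·N(d₁) − D·e^(−rT)·N(d₂)
   = 480.8272·0.945587 − 200.3464·0.936144·0.796626 = 305.254068
B₀ = V₀ − E₀ = 480.8272 − 305.254068 = 175.573132
spread = −(1/T)·ln(B₀/D) − r = −(1/2.7960)·ln(175.573132/200.3464) − 0.0236 = 0.02360751
in basis points: 0.02360751 × 10⁴ = 236.0751 bp

spread=236.0751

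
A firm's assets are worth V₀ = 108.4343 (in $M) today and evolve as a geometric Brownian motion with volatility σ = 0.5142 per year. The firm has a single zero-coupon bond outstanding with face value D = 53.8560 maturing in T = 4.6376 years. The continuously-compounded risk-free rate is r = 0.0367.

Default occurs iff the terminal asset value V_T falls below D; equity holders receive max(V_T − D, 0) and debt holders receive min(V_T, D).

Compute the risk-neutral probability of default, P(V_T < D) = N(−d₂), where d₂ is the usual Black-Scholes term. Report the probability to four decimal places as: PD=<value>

PD=0.4083

d₁ = [ln(V₀/D) + (r + σ²/2)T] / (σ√T)
   = [ln(108.4343/53.8560) + (0.0367 + 0.5·0.5142²)·4.6376] / (0.5142·√4.6376)
   = [0.699831 + 0.783294] / 1.107334 = 1.339365
d₂ = d₁ − σ√T = 1.339365 − 1.107334 = 0.232031
risk-neutral PD = N(−d₂) = N(-0.232031) = 0.408257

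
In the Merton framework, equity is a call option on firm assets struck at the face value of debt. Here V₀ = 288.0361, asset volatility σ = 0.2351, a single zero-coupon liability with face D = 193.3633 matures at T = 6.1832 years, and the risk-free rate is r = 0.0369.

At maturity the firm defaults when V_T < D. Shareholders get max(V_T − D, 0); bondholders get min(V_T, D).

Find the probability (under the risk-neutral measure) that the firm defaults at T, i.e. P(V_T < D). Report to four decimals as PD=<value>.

d₁ = [ln(V₀/D) + (r + σ²/2)T] / (σ√T)
   = [ln(288.0361/193.3633) + (0.0369 + 0.5·0.2351²)·6.1832] / (0.2351·√6.1832)
   = [0.398515 + 0.399039] / 0.584601 = 1.364272
d₂ = d₁ − σ√T = 1.364272 − 0.584601 = 0.779671
risk-neutral PD = N(−d₂) = N(-0.779671) = 0.217792

PD=0.2178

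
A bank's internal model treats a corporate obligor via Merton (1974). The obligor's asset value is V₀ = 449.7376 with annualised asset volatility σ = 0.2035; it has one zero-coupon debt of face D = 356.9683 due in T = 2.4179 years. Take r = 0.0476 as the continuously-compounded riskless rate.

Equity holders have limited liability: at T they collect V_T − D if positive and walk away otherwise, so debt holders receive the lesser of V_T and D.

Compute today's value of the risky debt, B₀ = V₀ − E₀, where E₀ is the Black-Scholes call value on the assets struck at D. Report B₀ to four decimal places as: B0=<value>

d₁ = [ln(V₀/D) + (r + σ²/2)T] / (σ√T)
   = [ln(449.7376/356.9683) + (0.0476 + 0.5·0.2035²)·2.4179] / (0.2035·√2.4179)
   = [0.231017 + 0.165157] / 0.316434 = 1.251997
d₂ = d₁ − σ√T = 1.251997 − 0.316434 = 0.935562
N(d₁) = 0.894714,  N(d₂) = 0.825251,  e^(−rT) = 0.891284
E₀ = V₀·N(d₁) − D·e^(−rT)·N(d₂)
   = 449.7376·0.894714 − 356.9683·0.891284·0.825251 = 139.824824
B₀ = V₀ − E₀ = 449.7376 − 139.824824 = 309.912776

B0=309.9128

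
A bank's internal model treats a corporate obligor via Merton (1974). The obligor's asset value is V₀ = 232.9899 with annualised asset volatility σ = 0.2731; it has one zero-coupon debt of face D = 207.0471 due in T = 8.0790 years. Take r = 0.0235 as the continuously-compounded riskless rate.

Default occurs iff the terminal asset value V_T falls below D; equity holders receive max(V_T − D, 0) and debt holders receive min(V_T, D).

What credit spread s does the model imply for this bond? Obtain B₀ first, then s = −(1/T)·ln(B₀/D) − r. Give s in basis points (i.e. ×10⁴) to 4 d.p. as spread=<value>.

spread=279.7911

d₁ = [ln(V₀/D) + (r + σ²/2)T] / (σ√T)
   = [ln(232.9899/207.0471) + (0.0235 + 0.5·0.2731²)·8.0790] / (0.2731·√8.0790)
   = [0.118049 + 0.491137] / 0.776248 = 0.784782
d₂ = d₁ − σ√T = 0.784782 − 0.776248 = 0.008534
N(d₁) = 0.783709,  N(d₂) = 0.503405,  e^(−rT) = 0.827078
E₀ = V₀·N(d₁) − D·e^(−rT)·N(d₂)
   = 232.9899·0.783709 − 207.0471·0.827078·0.503405 = 96.391316
B₀ = V₀ − E₀ = 232.9899 − 96.391316 = 136.598584
spread = −(1/T)·ln(B₀/D) − r = −(1/8.0790)·ln(136.598584/207.0471) − 0.0235 = 0.02797911
in basis points: 0.02797911 × 10⁴ = 279.7911 bp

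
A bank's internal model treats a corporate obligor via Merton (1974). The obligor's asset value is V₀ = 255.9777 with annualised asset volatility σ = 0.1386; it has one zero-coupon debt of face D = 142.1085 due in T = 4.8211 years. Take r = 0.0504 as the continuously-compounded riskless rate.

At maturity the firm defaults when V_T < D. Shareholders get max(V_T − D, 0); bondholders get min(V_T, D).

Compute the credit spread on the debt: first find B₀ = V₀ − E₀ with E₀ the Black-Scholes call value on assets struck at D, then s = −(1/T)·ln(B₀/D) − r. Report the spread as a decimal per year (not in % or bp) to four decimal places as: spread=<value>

spread=0.0001

d₁ = [ln(V₀/D) + (r + σ²/2)T] / (σ√T)
   = [ln(255.9777/142.1085) + (0.0504 + 0.5·0.1386²)·4.8211] / (0.1386·√4.8211)
   = [0.588499 + 0.289290] / 0.304324 = 2.884391
d₂ = d₁ − σ√T = 2.884391 − 0.304324 = 2.580067
N(d₁) = 0.998039,  N(d₂) = 0.995061,  e^(−rT) = 0.784285
E₀ = V₀·N(d₁) − D·e^(−rT)·N(d₂)
   = 255.9777·0.998039 − 142.1085·0.784285·0.995061 = 144.572745
B₀ = V₀ − E₀ = 255.9777 − 144.572745 = 111.404955
spread = −(1/T)·ln(B₀/D) − r = −(1/4.8211)·ln(111.404955/142.1085) − 0.0504 = 0.00009035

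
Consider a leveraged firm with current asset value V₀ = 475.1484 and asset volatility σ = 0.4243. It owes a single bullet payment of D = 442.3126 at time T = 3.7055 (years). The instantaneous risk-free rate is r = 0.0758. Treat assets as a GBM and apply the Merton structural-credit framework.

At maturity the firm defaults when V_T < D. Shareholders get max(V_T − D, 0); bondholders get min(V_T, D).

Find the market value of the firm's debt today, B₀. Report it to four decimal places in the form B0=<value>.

d₁ = [ln(V₀/D) + (r + σ²/2)T] / (σ√T)
   = [ln(475.1484/442.3126) + (0.0758 + 0.5·0.4243²)·3.7055] / (0.4243·√3.7055)
   = [0.071610 + 0.614428] / 0.816764 = 0.839948
d₂ = d₁ − σ√T = 0.839948 − 0.816764 = 0.023184
N(d₁) = 0.799531,  N(d₂) = 0.509248,  e^(−rT) = 0.755121
E₀ = V₀·N(d₁) − D·e^(−rT)·N(d₂)
   = 475.1484·0.799531 − 442.3126·0.755121·0.509248 = 209.807206
B₀ = V₀ − E₀ = 475.1484 − 209.807206 = 265.341194

B0=265.3412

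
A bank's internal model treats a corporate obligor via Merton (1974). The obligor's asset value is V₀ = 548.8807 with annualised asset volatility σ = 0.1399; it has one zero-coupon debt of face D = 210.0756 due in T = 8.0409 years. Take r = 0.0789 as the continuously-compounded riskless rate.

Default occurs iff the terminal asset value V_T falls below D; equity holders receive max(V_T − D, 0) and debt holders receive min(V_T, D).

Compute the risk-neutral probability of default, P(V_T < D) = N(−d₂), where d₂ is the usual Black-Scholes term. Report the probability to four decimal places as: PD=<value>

PD=0.0001

d₁ = [ln(V₀/D) + (r + σ²/2)T] / (σ√T)
   = [ln(548.8807/210.0756) + (0.0789 + 0.5·0.1399²)·8.0409] / (0.1399·√8.0409)
   = [0.960414 + 0.713115] / 0.396707 = 4.218550
d₂ = d₁ − σ√T = 4.218550 − 0.396707 = 3.821843
risk-neutral PD = N(−d₂) = N(-3.821843) = 0.000066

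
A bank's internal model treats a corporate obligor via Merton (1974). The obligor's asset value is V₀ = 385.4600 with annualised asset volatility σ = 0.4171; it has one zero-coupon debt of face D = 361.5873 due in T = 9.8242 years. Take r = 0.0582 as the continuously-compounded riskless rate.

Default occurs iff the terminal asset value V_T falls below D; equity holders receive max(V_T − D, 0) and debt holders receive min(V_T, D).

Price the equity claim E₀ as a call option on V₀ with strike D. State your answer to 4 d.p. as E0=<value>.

d₁ = [ln(V₀/D) + (r + σ²/2)T] / (σ√T)
   = [ln(385.4600/361.5873) + (0.0582 + 0.5·0.4171²)·9.8242] / (0.4171·√9.8242)
   = [0.063934 + 1.426338] / 1.307341 = 1.139926
d₂ = d₁ − σ√T = 1.139926 − 1.307341 = -0.167414
N(d₁) = 0.872842,  N(d₂) = 0.433522,  e^(−rT) = 0.564526
E₀ = V₀·N(d₁) − D·e^(−rT)·N(d₂)
   = 385.4600·0.872842 − 361.5873·0.564526·0.433522 = 247.952584

E0=247.9526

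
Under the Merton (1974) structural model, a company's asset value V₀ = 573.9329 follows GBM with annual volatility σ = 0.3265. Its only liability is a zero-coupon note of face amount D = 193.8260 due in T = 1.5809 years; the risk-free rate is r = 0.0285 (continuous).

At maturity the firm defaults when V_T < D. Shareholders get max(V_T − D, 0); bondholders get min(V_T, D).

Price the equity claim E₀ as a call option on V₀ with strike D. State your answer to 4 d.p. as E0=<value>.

E0=388.7627

d₁ = [ln(V₀/D) + (r + σ²/2)T] / (σ√T)
   = [ln(573.9329/193.8260) + (0.0285 + 0.5·0.3265²)·1.5809] / (0.3265·√1.5809)
   = [1.085552 + 0.129319] / 0.410521 = 2.959340
d₂ = d₁ − σ√T = 2.959340 − 0.410521 = 2.548819
N(d₁) = 0.998459,  N(d₂) = 0.994596,  e^(−rT) = 0.955944
E₀ = V₀·N(d₁) − D·e^(−rT)·N(d₂)
   = 573.9329·0.998459 − 193.8260·0.955944·0.994596 = 388.762697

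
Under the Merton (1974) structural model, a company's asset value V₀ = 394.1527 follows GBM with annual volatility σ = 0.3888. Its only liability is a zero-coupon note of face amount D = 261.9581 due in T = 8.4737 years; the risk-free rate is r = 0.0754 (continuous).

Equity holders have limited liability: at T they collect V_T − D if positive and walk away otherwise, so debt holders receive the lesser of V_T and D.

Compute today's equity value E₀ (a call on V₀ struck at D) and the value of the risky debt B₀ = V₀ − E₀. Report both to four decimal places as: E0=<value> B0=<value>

E0=278.8206 B0=115.3321

d₁ = [ln(V₀/D) + (r + σ²/2)T] / (σ√T)
   = [ln(394.1527/261.9581) + (0.0754 + 0.5·0.3888²)·8.4737] / (0.3888·√8.4737)
   = [0.408554 + 1.279382] / 1.131782 = 1.491397
d₂ = d₁ − σ√T = 1.491397 − 1.131782 = 0.359615
N(d₁) = 0.932071,  N(d₂) = 0.640432,  e^(−rT) = 0.527864
E₀ = V₀·N(d₁) − D·e^(−rT)·N(d₂)
   = 394.1527·0.932071 − 261.9581·0.527864·0.640432 = 278.820594
B₀ = V₀ − E₀ = 394.1527 − 278.820594 = 115.332106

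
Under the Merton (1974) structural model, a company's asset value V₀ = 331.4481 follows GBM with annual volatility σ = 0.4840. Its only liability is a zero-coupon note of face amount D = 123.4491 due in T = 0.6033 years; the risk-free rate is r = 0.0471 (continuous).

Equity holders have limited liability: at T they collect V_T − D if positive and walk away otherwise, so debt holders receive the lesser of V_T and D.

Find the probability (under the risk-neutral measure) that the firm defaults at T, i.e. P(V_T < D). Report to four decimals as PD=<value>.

PD=0.0060

d₁ = [ln(V₀/D) + (r + σ²/2)T] / (σ√T)
   = [ln(331.4481/123.4491) + (0.0471 + 0.5·0.4840²)·0.6033] / (0.4840·√0.6033)
   = [0.987642 + 0.099079] / 0.375934 = 2.890720
d₂ = d₁ − σ√T = 2.890720 − 0.375934 = 2.514786
risk-neutral PD = N(−d₂) = N(-2.514786) = 0.005955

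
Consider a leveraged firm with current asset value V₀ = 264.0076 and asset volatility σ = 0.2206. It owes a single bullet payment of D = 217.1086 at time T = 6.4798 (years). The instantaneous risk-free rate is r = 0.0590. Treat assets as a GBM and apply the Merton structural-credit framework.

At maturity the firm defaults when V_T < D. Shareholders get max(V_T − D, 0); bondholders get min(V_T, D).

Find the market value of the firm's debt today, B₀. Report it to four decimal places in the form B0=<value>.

d₁ = [ln(V₀/D) + (r + σ²/2)T] / (σ√T)
   = [ln(264.0076/217.1086) + (0.0590 + 0.5·0.2206²)·6.4798] / (0.2206·√6.4798)
   = [0.195580 + 0.539976] / 0.561547 = 1.309874
d₂ = d₁ − σ√T = 1.309874 − 0.561547 = 0.748327
N(d₁) = 0.904881,  N(d₂) = 0.772868,  e^(−rT) = 0.682285
E₀ = V₀·N(d₁) − D·e^(−rT)·N(d₂)
   = 264.0076·0.904881 − 217.1086·0.682285·0.772868 = 124.410485
B₀ = V₀ − E₀ = 264.0076 − 124.410485 = 139.597115

B0=139.5971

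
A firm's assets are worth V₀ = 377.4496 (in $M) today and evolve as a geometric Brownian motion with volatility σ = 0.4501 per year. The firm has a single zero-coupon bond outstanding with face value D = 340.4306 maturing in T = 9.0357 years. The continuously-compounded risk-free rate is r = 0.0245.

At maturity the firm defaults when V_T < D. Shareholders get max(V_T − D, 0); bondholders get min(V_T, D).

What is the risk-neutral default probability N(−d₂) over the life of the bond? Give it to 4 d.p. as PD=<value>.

d₁ = [ln(V₀/D) + (r + σ²/2)T] / (σ√T)
   = [ln(377.4496/340.4306) + (0.0245 + 0.5·0.4501²)·9.0357] / (0.4501·√9.0357)
   = [0.103226 + 1.136646] / 1.352975 = 0.916404
d₂ = d₁ − σ√T = 0.916404 − 1.352975 = -0.436572
risk-neutral PD = N(−d₂) = N(0.436572) = 0.668789

PD=0.6688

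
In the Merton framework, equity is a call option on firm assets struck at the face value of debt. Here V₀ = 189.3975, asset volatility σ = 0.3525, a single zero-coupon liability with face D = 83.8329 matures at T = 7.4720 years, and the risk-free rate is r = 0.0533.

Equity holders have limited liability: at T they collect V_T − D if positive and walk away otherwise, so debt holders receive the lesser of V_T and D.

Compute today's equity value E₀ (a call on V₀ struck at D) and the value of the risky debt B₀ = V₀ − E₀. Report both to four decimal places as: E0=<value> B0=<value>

d₁ = [ln(V₀/D) + (r + σ²/2)T] / (σ√T)
   = [ln(189.3975/83.8329) + (0.0533 + 0.5·0.3525²)·7.4720] / (0.3525·√7.4720)
   = [0.815022 + 0.862479] / 0.963557 = 1.740946
d₂ = d₁ − σ√T = 1.740946 − 0.963557 = 0.777389
N(d₁) = 0.959153,  N(d₂) = 0.781535,  e^(−rT) = 0.671489
E₀ = V₀·N(d₁) − D·e^(−rT)·N(d₂)
   = 189.3975·0.959153 − 83.8329·0.671489·0.781535 = 137.666406
B₀ = V₀ − E₀ = 189.3975 − 137.666406 = 51.731094

E0=137.6664 B0=51.7311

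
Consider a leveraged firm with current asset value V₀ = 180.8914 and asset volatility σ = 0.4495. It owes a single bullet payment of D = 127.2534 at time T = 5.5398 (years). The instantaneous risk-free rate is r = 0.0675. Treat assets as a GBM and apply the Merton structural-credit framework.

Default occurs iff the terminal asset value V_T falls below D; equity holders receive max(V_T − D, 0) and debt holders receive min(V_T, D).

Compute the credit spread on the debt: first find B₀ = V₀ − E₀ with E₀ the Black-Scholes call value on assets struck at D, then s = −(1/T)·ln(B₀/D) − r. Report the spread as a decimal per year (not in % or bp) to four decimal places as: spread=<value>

d₁ = [ln(V₀/D) + (r + σ²/2)T] / (σ√T)
   = [ln(180.8914/127.2534) + (0.0675 + 0.5·0.4495²)·5.5398] / (0.4495·√5.5398)
   = [0.351716 + 0.933595] / 1.057978 = 1.214876
d₂ = d₁ − σ√T = 1.214876 − 1.057978 = 0.156897
N(d₁) = 0.887793,  N(d₂) = 0.562337,  e^(−rT) = 0.688021
E₀ = V₀·N(d₁) − D·e^(−rT)·N(d₂)
   = 180.8914·0.887793 − 127.2534·0.688021·0.562337 = 111.359880
B₀ = V₀ − E₀ = 180.8914 − 111.359880 = 69.531520
spread = −(1/T)·ln(B₀/D) − r = −(1/5.5398)·ln(69.531520/127.2534) − 0.0675 = 0.04160145

spread=0.0416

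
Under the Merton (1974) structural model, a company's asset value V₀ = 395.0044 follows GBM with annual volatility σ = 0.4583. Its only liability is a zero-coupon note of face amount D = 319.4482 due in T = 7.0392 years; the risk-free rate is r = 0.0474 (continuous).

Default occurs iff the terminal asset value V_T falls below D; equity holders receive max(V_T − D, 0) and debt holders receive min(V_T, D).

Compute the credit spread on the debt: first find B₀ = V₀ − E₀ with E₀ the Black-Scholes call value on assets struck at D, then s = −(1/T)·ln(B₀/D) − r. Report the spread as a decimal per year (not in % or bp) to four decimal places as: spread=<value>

d₁ = [ln(V₀/D) + (r + σ²/2)T] / (σ√T)
   = [ln(395.0044/319.4482) + (0.0474 + 0.5·0.4583²)·7.0392] / (0.4583·√7.0392)
   = [0.212302 + 1.072911] / 1.215938 = 1.056972
d₂ = d₁ − σ√T = 1.056972 − 1.215938 = -0.158966
N(d₁) = 0.854738,  N(d₂) = 0.436848,  e^(−rT) = 0.716299
E₀ = V₀·N(d₁) − D·e^(−rT)·N(d₂)
   = 395.0044·0.854738 − 319.4482·0.716299·0.436848 = 237.665559
B₀ = V₀ − E₀ = 395.0044 − 237.665559 = 157.338841
spread = −(1/T)·ln(B₀/D) − r = −(1/7.0392)·ln(157.338841/319.4482) − 0.0474 = 0.05320709

spread=0.0532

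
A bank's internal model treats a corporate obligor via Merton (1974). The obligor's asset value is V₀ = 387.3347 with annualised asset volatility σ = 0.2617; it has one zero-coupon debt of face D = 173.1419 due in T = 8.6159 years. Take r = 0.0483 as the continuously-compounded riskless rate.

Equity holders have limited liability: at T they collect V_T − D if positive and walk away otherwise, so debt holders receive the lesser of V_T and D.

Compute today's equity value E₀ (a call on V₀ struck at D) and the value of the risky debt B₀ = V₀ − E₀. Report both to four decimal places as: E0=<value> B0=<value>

d₁ = [ln(V₀/D) + (r + σ²/2)T] / (σ√T)
   = [ln(387.3347/173.1419) + (0.0483 + 0.5·0.2617²)·8.6159] / (0.2617·√8.6159)
   = [0.805178 + 0.711186] / 0.768164 = 1.974010
d₂ = d₁ − σ√T = 1.974010 − 0.768164 = 1.205846
N(d₁) = 0.975810,  N(d₂) = 0.886062,  e^(−rT) = 0.659583
E₀ = V₀·N(d₁) − D·e^(−rT)·N(d₂)
   = 387.3347·0.975810 − 173.1419·0.659583·0.886062 = 276.775493
B₀ = V₀ − E₀ = 387.3347 − 276.775493 = 110.559207

E0=276.7755 B0=110.5592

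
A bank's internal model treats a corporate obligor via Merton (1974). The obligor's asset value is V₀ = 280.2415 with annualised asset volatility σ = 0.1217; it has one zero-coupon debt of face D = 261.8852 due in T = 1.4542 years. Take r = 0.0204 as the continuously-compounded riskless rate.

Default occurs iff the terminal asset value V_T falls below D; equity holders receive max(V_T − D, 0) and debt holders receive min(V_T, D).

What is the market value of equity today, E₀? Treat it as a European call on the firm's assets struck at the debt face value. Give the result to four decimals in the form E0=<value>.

d₁ = [ln(V₀/D) + (r + σ²/2)T] / (σ√T)
   = [ln(280.2415/261.8852) + (0.0204 + 0.5·0.1217²)·1.4542] / (0.1217·√1.4542)
   = [0.067745 + 0.040435] / 0.146758 = 0.737132
d₂ = d₁ − σ√T = 0.737132 − 0.146758 = 0.590373
N(d₁) = 0.769479,  N(d₂) = 0.722530,  e^(−rT) = 0.970770
E₀ = V₀·N(d₁) − D·e^(−rT)·N(d₂)
   = 280.2415·0.769479 − 261.8852·0.970770·0.722530 = 31.950934

E0=31.9509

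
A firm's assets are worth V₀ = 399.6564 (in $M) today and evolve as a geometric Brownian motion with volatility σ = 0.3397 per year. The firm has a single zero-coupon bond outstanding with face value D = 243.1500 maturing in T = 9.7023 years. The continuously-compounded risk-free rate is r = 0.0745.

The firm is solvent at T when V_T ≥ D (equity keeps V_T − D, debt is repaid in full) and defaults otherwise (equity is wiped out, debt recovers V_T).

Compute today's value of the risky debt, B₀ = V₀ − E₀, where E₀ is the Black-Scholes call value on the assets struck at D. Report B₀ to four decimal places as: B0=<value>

d₁ = [ln(V₀/D) + (r + σ²/2)T] / (σ√T)
   = [ln(399.6564/243.1500) + (0.0745 + 0.5·0.3397²)·9.7023] / (0.3397·√9.7023)
   = [0.496927 + 1.282625] / 1.058115 = 1.681813
d₂ = d₁ − σ√T = 1.681813 − 1.058115 = 0.623698
N(d₁) = 0.953697,  N(d₂) = 0.733587,  e^(−rT) = 0.485381
E₀ = V₀·N(d₁) − D·e^(−rT)·N(d₂)
   = 399.6564·0.953697 − 243.1500·0.485381·0.733587 = 294.573082
B₀ = V₀ − E₀ = 399.6564 − 294.573082 = 105.083318

B0=105.0833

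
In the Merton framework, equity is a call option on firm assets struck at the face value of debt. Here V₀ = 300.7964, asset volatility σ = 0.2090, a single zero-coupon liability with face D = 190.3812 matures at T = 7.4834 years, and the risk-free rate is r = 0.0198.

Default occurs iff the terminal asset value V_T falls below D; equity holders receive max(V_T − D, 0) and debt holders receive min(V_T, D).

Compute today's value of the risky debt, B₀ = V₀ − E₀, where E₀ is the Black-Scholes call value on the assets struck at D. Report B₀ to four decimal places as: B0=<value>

d₁ = [ln(V₀/D) + (r + σ²/2)T] / (σ√T)
   = [ln(300.7964/190.3812) + (0.0198 + 0.5·0.2090²)·7.4834] / (0.2090·√7.4834)
   = [0.457405 + 0.311613] / 0.571736 = 1.345057
d₂ = d₁ − σ√T = 1.345057 − 0.571736 = 0.773320
N(d₁) = 0.910697,  N(d₂) = 0.780334,  e^(−rT) = 0.862283
E₀ = V₀·N(d₁) − D·e^(−rT)·N(d₂)
   = 300.7964·0.910697 − 190.3812·0.862283·0.780334 = 145.832690
B₀ = V₀ − E₀ = 300.7964 − 145.832690 = 154.963710

B0=154.9637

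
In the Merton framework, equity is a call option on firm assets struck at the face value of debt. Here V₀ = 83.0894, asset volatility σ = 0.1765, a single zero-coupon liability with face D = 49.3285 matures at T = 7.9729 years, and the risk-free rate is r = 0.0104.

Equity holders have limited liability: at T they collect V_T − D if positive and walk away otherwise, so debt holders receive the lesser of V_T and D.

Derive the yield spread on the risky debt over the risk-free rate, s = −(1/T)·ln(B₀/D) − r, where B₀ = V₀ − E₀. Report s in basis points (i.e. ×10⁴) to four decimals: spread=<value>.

d₁ = [ln(V₀/D) + (r + σ²/2)T] / (σ√T)
   = [ln(83.0894/49.3285) + (0.0104 + 0.5·0.1765²)·7.9729] / (0.1765·√7.9729)
   = [0.521415 + 0.207105] / 0.498371 = 1.461803
d₂ = d₁ − σ√T = 1.461803 − 0.498371 = 0.963431
N(d₁) = 0.928102,  N(d₂) = 0.832334,  e^(−rT) = 0.920426
E₀ = V₀·N(d₁) − D·e^(−rT)·N(d₂)
   = 83.0894·0.928102 − 49.3285·0.920426·0.832334 = 39.324770
B₀ = V₀ − E₀ = 83.0894 − 39.324770 = 43.764630
spread = −(1/T)·ln(B₀/D) − r = −(1/7.9729)·ln(43.764630/49.3285) − 0.0104 = 0.00461035
in basis points: 0.00461035 × 10⁴ = 46.1035 bp

spread=46.1035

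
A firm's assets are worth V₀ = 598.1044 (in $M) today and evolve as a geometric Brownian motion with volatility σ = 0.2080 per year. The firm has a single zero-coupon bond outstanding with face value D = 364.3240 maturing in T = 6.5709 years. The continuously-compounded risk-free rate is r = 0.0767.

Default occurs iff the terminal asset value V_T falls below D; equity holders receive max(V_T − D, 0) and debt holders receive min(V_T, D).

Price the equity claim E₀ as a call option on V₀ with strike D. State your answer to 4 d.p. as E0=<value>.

d₁ = [ln(V₀/D) + (r + σ²/2)T] / (σ√T)
   = [ln(598.1044/364.3240) + (0.0767 + 0.5·0.2080²)·6.5709] / (0.2080·√6.5709)
   = [0.495722 + 0.646130] / 0.533182 = 2.141578
d₂ = d₁ − σ√T = 2.141578 − 0.533182 = 1.608395
N(d₁) = 0.983886,  N(d₂) = 0.946126,  e^(−rT) = 0.604117
E₀ = V₀·N(d₁) − D·e^(−rT)·N(d₂)
   = 598.1044·0.983886 − 364.3240·0.604117·0.946126 = 380.229942

E0=380.2299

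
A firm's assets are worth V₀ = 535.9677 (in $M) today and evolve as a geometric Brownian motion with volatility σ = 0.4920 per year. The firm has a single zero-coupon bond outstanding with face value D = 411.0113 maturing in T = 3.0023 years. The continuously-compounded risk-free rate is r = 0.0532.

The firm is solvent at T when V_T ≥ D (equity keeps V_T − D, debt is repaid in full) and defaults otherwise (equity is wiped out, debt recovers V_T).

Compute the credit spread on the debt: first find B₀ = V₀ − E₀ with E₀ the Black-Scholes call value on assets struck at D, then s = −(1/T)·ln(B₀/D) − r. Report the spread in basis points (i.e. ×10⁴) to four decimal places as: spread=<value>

d₁ = [ln(V₀/D) + (r + σ²/2)T] / (σ√T)
   = [ln(535.9677/411.0113) + (0.0532 + 0.5·0.4920²)·3.0023] / (0.4920·√3.0023)
   = [0.265453 + 0.523097] / 0.852496 = 0.924990
d₂ = d₁ − σ√T = 0.924990 − 0.852496 = 0.072494
N(d₁) = 0.822514,  N(d₂) = 0.528896,  e^(−rT) = 0.852380
E₀ = V₀·N(d₁) − D·e^(−rT)·N(d₂)
   = 535.9677·0.822514 − 411.0113·0.852380·0.528896 = 255.548900
B₀ = V₀ − E₀ = 535.9677 − 255.548900 = 280.418800
spread = −(1/T)·ln(B₀/D) − r = −(1/3.0023)·ln(280.418800/411.0113) − 0.0532 = 0.07414787
in basis points: 0.07414787 × 10⁴ = 741.4787 bp

spread=741.4787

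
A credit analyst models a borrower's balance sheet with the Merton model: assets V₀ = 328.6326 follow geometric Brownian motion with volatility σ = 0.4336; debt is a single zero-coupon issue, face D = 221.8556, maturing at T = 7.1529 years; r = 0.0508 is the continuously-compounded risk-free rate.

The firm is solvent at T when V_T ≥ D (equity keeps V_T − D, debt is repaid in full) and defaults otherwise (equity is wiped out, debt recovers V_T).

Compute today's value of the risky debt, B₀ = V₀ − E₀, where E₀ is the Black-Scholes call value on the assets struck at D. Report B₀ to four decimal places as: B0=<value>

B0=117.3922

d₁ = [ln(V₀/D) + (r + σ²/2)T] / (σ√T)
   = [ln(328.6326/221.8556) + (0.0508 + 0.5·0.4336²)·7.1529] / (0.4336·√7.1529)
   = [0.392914 + 1.035772] / 1.159659 = 1.231988
d₂ = d₁ − σ√T = 1.231988 − 1.159659 = 0.072328
N(d₁) = 0.891023,  N(d₂) = 0.528830,  e^(−rT) = 0.695331
E₀ = V₀·N(d₁) − D·e^(−rT)·N(d₂)
   = 328.6326·0.891023 − 221.8556·0.695331·0.528830 = 211.240351
B₀ = V₀ − E₀ = 328.6326 − 211.240351 = 117.392249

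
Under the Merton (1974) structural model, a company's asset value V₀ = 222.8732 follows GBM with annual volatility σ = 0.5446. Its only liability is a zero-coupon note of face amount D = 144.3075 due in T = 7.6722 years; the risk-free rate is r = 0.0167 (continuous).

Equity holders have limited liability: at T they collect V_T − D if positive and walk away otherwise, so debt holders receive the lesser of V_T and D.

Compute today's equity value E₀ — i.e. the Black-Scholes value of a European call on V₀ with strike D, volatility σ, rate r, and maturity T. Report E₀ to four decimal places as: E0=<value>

d₁ = [ln(V₀/D) + (r + σ²/2)T] / (σ√T)
   = [ln(222.8732/144.3075) + (0.0167 + 0.5·0.5446²)·7.6722] / (0.5446·√7.6722)
   = [0.434657 + 1.265871] / 1.508473 = 1.127317
d₂ = d₁ − σ√T = 1.127317 − 1.508473 = -0.381156
N(d₁) = 0.870196,  N(d₂) = 0.351544,  e^(−rT) = 0.879743
E₀ = V₀·N(d₁) − D·e^(−rT)·N(d₂)
   = 222.8732·0.870196 − 144.3075·0.879743·0.351544 = 149.313621

E0=149.3136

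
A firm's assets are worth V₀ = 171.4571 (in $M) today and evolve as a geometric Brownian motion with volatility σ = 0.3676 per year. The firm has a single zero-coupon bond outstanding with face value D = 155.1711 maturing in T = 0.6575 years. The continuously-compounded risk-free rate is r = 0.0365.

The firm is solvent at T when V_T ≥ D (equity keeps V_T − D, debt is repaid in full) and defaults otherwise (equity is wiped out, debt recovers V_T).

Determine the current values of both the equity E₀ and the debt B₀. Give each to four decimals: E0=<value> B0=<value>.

d₁ = [ln(V₀/D) + (r + σ²/2)T] / (σ√T)
   = [ln(171.4571/155.1711) + (0.0365 + 0.5·0.3676²)·0.6575] / (0.3676·√0.6575)
   = [0.099805 + 0.068423] / 0.298074 = 0.564382
d₂ = d₁ − σ√T = 0.564382 − 0.298074 = 0.266309
N(d₁) = 0.713753,  N(d₂) = 0.604999,  e^(−rT) = 0.976287
E₀ = V₀·N(d₁) − D·e^(−rT)·N(d₂)
   = 171.4571·0.713753 − 155.1711·0.976287·0.604999 = 30.725760
B₀ = V₀ − E₀ = 171.4571 − 30.725760 = 140.731340

E0=30.7258 B0=140.7313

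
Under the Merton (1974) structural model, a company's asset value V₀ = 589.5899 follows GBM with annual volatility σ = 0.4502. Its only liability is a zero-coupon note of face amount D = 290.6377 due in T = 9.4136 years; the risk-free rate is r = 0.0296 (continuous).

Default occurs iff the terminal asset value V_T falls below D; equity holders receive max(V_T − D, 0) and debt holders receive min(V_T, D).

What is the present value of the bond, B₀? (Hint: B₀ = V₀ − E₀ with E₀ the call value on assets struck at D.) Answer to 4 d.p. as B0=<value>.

d₁ = [ln(V₀/D) + (r + σ²/2)T] / (σ√T)
   = [ln(589.5899/290.6377) + (0.0296 + 0.5·0.4502²)·9.4136] / (0.4502·√9.4136)
   = [0.707350 + 1.232617] / 1.381285 = 1.404465
d₂ = d₁ − σ√T = 1.404465 − 1.381285 = 0.023180
N(d₁) = 0.919910,  N(d₂) = 0.509247,  e^(−rT) = 0.756810
E₀ = V₀·N(d₁) − D·e^(−rT)·N(d₂)
   = 589.5899·0.919910 − 290.6377·0.756810·0.509247 = 430.356853
B₀ = V₀ − E₀ = 589.5899 − 430.356853 = 159.233047

B0=159.2330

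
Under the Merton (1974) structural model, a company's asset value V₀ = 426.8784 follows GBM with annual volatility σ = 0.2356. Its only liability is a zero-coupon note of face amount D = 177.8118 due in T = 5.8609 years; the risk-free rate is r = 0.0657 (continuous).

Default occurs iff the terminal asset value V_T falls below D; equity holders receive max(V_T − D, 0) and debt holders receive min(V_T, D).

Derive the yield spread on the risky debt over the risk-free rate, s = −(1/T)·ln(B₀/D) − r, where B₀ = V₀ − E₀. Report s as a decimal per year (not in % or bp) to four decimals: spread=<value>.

spread=0.0008

d₁ = [ln(V₀/D) + (r + σ²/2)T] / (σ√T)
   = [ln(426.8784/177.8118) + (0.0657 + 0.5·0.2356²)·5.8609] / (0.2356·√5.8609)
   = [0.875774 + 0.547723] / 0.570371 = 2.495737
d₂ = d₁ − σ√T = 2.495737 − 0.570371 = 1.925366
N(d₁) = 0.993715,  N(d₂) = 0.972908,  e^(−rT) = 0.680409
E₀ = V₀·N(d₁) − D·e^(−rT)·N(d₂)
   = 426.8784·0.993715 − 177.8118·0.680409·0.972908 = 306.488497
B₀ = V₀ − E₀ = 426.8784 − 306.488497 = 120.389903
spread = −(1/T)·ln(B₀/D) − r = −(1/5.8609)·ln(120.389903/177.8118) − 0.0657 = 0.00084098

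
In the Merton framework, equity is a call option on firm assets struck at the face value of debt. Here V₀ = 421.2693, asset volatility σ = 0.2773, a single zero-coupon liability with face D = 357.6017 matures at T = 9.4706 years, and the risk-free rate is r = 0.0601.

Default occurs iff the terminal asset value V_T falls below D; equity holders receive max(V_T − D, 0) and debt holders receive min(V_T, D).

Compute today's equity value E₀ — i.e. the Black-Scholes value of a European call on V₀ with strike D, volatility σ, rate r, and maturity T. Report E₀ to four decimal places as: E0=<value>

E0=244.3984

d₁ = [ln(V₀/D) + (r + σ²/2)T] / (σ√T)
   = [ln(421.2693/357.6017) + (0.0601 + 0.5·0.2773²)·9.4706] / (0.2773·√9.4706)
   = [0.163852 + 0.933305] / 0.853372 = 1.285673
d₂ = d₁ − σ√T = 1.285673 − 0.853372 = 0.432300
N(d₁) = 0.900721,  N(d₂) = 0.667238,  e^(−rT) = 0.565988
E₀ = V₀·N(d₁) − D·e^(−rT)·N(d₂)
   = 421.2693·0.900721 − 357.6017·0.565988·0.667238 = 244.398441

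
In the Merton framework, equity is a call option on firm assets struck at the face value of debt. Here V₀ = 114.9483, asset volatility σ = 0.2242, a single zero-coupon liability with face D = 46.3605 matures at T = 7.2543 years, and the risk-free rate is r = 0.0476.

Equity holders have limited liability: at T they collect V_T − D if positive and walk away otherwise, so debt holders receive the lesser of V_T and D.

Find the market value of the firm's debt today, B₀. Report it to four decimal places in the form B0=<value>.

d₁ = [ln(V₀/D) + (r + σ²/2)T] / (σ√T)
   = [ln(114.9483/46.3605) + (0.0476 + 0.5·0.2242²)·7.2543] / (0.2242·√7.2543)
   = [0.908035 + 0.527626] / 0.603856 = 2.377488
d₂ = d₁ − σ√T = 2.377488 − 0.603856 = 1.773632
N(d₁) = 0.991284,  N(d₂) = 0.961938,  e^(−rT) = 0.708005
E₀ = V₀·N(d₁) − D·e^(−rT)·N(d₂)
   = 114.9483·0.991284 − 46.3605·0.708005·0.961938 = 82.372347
B₀ = V₀ − E₀ = 114.9483 − 82.372347 = 32.575953

B0=32.5760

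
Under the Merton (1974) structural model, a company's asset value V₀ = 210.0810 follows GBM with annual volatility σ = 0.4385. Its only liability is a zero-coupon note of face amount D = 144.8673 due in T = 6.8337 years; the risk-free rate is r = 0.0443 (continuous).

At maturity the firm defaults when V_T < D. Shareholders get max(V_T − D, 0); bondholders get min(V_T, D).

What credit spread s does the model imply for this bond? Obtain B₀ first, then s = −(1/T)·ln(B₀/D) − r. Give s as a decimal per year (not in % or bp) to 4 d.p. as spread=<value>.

spread=0.0427

d₁ = [ln(V₀/D) + (r + σ²/2)T] / (σ√T)
   = [ln(210.0810/144.8673) + (0.0443 + 0.5·0.4385²)·6.8337] / (0.4385·√6.8337)
   = [0.371675 + 0.959733] / 1.146298 = 1.161485
d₂ = d₁ − σ√T = 1.161485 − 1.146298 = 0.015187
N(d₁) = 0.877278,  N(d₂) = 0.506058,  e^(−rT) = 0.738796
E₀ = V₀·N(d₁) − D·e^(−rT)·N(d₂)
   = 210.0810·0.877278 − 144.8673·0.738796·0.506058 = 130.137220
B₀ = V₀ − E₀ = 210.0810 − 130.137220 = 79.943780
spread = −(1/T)·ln(B₀/D) − r = −(1/6.8337)·ln(79.943780/144.8673) − 0.0443 = 0.04269453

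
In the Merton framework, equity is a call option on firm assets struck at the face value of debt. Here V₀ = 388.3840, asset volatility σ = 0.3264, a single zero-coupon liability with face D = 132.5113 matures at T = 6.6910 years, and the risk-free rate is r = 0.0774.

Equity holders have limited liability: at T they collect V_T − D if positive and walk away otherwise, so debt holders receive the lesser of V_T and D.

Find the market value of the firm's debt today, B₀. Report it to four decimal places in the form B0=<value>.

d₁ = [ln(V₀/D) + (r + σ²/2)T] / (σ√T)
   = [ln(388.3840/132.5113) + (0.0774 + 0.5·0.3264²)·6.6910] / (0.3264·√6.6910)
   = [1.075327 + 0.874303] / 0.844298 = 2.309173
d₂ = d₁ − σ√T = 2.309173 − 0.844298 = 1.464875
N(d₁) = 0.989533,  N(d₂) = 0.928522,  e^(−rT) = 0.595780
E₀ = V₀·N(d₁) − D·e^(−rT)·N(d₂)
   = 388.3840·0.989533 − 132.5113·0.595780·0.928522 = 311.014151
B₀ = V₀ − E₀ = 388.3840 − 311.014151 = 77.369849

B0=77.3698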